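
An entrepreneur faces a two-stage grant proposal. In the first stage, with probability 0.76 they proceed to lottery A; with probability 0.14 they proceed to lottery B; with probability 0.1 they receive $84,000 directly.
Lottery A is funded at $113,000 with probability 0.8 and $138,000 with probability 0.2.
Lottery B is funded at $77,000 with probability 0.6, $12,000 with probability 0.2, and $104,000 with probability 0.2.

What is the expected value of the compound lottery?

$107,796

EV(A) = 0.8 × 113000 + 0.2 × 138000 = 90400 + 27600 = 118000
EV(B) = 0.6 × 77000 + 0.2 × 12000 + 0.2 × 104000 = 46200 + 2400 + 20800 = 69400
Branch C: 84000 (certain)
Overall = 0.76 × 118000 + 0.14 × 69400 + 0.1 × 84000 = 89680 + 9716 + 8400 = 107796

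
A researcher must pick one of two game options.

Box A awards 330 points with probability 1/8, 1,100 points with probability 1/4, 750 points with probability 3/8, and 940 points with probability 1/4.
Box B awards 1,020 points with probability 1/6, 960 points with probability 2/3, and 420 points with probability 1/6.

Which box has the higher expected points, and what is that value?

Box B (880 points)

Box A = 1/8 × 330 + 1/4 × 1100 + 3/8 × 750 + 1/4 × 940 = 41.25 + 275 + 281.25 + 235 = 832.5
Box B = 1/6 × 1020 + 2/3 × 960 + 1/6 × 420 = 170 + 640 + 70 = 880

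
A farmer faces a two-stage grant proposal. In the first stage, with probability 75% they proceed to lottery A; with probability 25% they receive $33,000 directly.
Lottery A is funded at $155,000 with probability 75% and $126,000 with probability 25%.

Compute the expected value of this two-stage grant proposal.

$119,062.50

EV(A) = 0.75 × 155000 + 0.25 × 126000 = 116250 + 31500 = 147750
Branch B: 33000 (certain)
Overall = 0.75 × 147750 + 0.25 × 33000 = 110812.5 + 8250 = 119062.5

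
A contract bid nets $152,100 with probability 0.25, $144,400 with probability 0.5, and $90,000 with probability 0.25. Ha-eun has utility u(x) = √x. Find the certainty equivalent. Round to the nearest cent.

E[u] = 0.25·√152100 + 0.5·√144400 + 0.25·√90000 = 0.25·390 + 0.5·380 + 0.25·300 = 362.5
CE = (362.5)² = 131406.25

$131,406.25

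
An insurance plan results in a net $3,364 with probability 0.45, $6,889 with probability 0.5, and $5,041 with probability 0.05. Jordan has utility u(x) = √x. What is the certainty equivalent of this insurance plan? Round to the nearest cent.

$5,062.32

E[u] = 0.45·√3364 + 0.5·√6889 + 0.05·√5041 = 0.45·58 + 0.5·83 + 0.05·71 = 71.15
CE = (71.15)² = 5062.3225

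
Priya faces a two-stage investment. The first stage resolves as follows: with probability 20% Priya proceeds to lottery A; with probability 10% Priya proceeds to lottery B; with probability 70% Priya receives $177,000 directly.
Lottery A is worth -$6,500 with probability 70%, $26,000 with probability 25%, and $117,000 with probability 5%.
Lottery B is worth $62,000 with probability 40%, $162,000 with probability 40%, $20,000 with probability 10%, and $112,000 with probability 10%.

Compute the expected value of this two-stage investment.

$135,740

EV(A) = 0.7 × (-6500) + 0.25 × 26000 + 0.05 × 117000 = -4550 + 6500 + 5850 = 7800
EV(B) = 0.4 × 62000 + 0.4 × 162000 + 0.1 × 20000 + 0.1 × 112000 = 24800 + 64800 + 2000 + 11200 = 102800
Branch C: 177000 (certain)
Overall = 0.2 × 7800 + 0.1 × 102800 + 0.7 × 177000 = 1560 + 10280 + 123900 = 135740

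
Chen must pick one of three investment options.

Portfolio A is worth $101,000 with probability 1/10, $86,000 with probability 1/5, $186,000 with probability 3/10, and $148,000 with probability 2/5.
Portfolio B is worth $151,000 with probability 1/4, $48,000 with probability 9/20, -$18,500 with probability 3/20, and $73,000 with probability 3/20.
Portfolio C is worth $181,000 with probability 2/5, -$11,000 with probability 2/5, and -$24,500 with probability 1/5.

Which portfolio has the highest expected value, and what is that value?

Portfolio A = 1/10 × 101000 + 1/5 × 86000 + 3/10 × 186000 + 2/5 × 148000 = 10100 + 17200 + 55800 + 59200 = 142300
Portfolio B = 1/4 × 151000 + 9/20 × 48000 + 3/20 × (-18500) + 3/20 × 73000 = 37750 + 21600 − 2775 + 10950 = 67525
Portfolio C = 2/5 × 181000 + 2/5 × (-11000) + 1/5 × (-24500) = 72400 − 4400 − 4900 = 63100

Portfolio A ($142,300)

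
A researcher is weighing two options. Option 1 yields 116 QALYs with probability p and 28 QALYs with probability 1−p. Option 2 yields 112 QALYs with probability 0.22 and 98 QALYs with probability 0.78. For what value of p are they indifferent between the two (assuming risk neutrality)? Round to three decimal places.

p = 0.830

EV(Option 2) = 0.22 × 112 + 0.78 × 98 = 24.64 + 76.44 = 101.08
p·116 + (1−p)·28 = 101.08
88p + 28 = 101.08
p = (101.08 − 28) / 88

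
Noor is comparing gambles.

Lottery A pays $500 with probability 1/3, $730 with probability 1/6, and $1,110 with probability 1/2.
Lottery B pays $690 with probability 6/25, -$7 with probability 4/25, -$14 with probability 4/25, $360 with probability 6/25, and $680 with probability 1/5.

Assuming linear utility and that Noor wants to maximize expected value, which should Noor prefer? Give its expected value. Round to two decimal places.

Lottery A ($843.33)

Lottery A = 1/3 × 500 + 1/6 × 730 + 1/2 × 1110 = 166.6667 + 121.6667 + 555 = 843.3333
Lottery B = 6/25 × 690 + 4/25 × (-7) + 4/25 × (-14) + 6/25 × 360 + 1/5 × 680 = 165.6 − 1.12 − 2.24 + 86.4 + 136 = 384.64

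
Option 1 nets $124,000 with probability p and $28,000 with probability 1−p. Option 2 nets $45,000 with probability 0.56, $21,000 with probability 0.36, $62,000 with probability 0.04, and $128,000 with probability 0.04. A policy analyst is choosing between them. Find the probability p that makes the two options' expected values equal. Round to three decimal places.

EV(Option 2) = 0.56 × 45000 + 0.36 × 21000 + 0.04 × 62000 + 0.04 × 128000 = 25200 + 7560 + 2480 + 5120 = 40360
p·124000 + (1−p)·28000 = 40360
96000p + 28000 = 40360
p = (40360 − 28000) / 96000

p = 0.129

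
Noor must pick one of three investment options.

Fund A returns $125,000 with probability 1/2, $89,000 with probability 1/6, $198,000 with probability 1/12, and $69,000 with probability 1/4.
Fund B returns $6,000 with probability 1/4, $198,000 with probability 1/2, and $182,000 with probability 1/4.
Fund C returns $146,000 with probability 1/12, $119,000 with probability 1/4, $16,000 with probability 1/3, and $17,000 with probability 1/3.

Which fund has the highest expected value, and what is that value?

Fund A = 1/2 × 125000 + 1/6 × 89000 + 1/12 × 198000 + 1/4 × 69000 = 62500 + 14833.3333 + 16500 + 17250 = 111083.3333
Fund B = 1/4 × 6000 + 1/2 × 198000 + 1/4 × 182000 = 1500 + 99000 + 45500 = 146000
Fund C = 1/12 × 146000 + 1/4 × 119000 + 1/3 × 16000 + 1/3 × 17000 = 12166.6667 + 29750 + 5333.3333 + 5666.6667 = 52916.6667

Fund B ($146,000)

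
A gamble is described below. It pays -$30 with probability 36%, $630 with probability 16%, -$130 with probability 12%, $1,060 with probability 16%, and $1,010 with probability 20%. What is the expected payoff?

$446

EV = 0.36 × (-30) + 0.16 × 630 + 0.12 × (-130) + 0.16 × 1060 + 0.2 × 1010 = -10.8 + 100.8 − 15.6 + 169.6 + 202 = 446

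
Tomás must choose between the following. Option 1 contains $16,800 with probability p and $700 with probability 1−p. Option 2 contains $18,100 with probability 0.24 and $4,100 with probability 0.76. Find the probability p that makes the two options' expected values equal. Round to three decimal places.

EV(Option 2) = 0.24 × 18100 + 0.76 × 4100 = 4344 + 3116 = 7460
p·16800 + (1−p)·700 = 7460
16100p + 700 = 7460
p = (7460 − 700) / 16100

p = 0.420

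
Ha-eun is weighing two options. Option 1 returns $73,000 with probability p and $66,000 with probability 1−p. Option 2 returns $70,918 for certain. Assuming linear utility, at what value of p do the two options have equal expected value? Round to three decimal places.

p·73000 + (1−p)·66000 = 70918
7000p + 66000 = 70918
p = (70918 − 66000) / 7000

p = 0.703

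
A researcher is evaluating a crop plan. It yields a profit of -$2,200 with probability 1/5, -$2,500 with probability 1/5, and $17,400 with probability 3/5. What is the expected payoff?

EV = 1/5 × (-2200) + 1/5 × (-2500) + 3/5 × 17400 = -440 − 500 + 10440 = 9500

$9,500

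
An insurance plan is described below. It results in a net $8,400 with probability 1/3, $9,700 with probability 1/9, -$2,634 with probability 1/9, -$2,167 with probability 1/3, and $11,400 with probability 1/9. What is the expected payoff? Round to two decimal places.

EV = 1/3 × 8400 + 1/9 × 9700 + 1/9 × (-2634) + 1/3 × (-2167) + 1/9 × 11400 = 2800 + 1077.7778 − 292.6667 − 722.3333 + 1266.6667 = 4129.4444

$4,129.44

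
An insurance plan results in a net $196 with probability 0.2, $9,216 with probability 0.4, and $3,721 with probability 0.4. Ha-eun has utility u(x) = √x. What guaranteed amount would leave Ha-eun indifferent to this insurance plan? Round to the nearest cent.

$4,303.36

E[u] = 0.2·√196 + 0.4·√9216 + 0.4·√3721 = 0.2·14 + 0.4·96 + 0.4·61 = 65.6
CE = (65.6)² = 4303.36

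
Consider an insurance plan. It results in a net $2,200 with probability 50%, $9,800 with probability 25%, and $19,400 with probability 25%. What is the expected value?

EV = 0.5 × 2200 + 0.25 × 9800 + 0.25 × 19400 = 1100 + 2450 + 4850 = 8400

$8,400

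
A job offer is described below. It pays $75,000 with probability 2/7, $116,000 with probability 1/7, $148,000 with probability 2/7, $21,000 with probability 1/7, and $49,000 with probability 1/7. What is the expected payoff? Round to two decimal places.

$90,285.71

EV = 2/7 × 75000 + 1/7 × 116000 + 2/7 × 148000 + 1/7 × 21000 + 1/7 × 49000 = 21428.5714 + 16571.4286 + 42285.7143 + 3000 + 7000 = 90285.7143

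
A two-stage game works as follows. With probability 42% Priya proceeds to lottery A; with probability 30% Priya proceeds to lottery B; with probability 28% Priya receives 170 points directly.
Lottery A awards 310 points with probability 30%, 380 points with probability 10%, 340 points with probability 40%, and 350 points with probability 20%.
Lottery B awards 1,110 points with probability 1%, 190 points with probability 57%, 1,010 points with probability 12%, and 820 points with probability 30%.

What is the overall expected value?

EV(A) = 0.3 × 310 + 0.1 × 380 + 0.4 × 340 + 0.2 × 350 = 93 + 38 + 136 + 70 = 337
EV(B) = 0.01 × 1110 + 0.57 × 190 + 0.12 × 1010 + 0.3 × 820 = 11.1 + 108.3 + 121.2 + 246 = 486.6
Branch C: 170 (certain)
Overall = 0.42 × 337 + 0.3 × 486.6 + 0.28 × 170 = 141.54 + 145.98 + 47.6 = 335.12

335.12 points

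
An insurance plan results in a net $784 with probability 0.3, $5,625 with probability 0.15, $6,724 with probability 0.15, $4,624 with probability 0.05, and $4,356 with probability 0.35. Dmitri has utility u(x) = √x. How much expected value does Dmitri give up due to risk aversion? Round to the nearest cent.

E[u] = 0.3·√784 + 0.15·√5625 + 0.15·√6724 + 0.05·√4624 + 0.35·√4356 = 0.3·28 + 0.15·75 + 0.15·82 + 0.05·68 + 0.35·66 = 58.45
CE = (58.45)² = 3416.4025
Risk premium = EV − CE = 3843.35 − 3416.4025 = 426.9475

$426.95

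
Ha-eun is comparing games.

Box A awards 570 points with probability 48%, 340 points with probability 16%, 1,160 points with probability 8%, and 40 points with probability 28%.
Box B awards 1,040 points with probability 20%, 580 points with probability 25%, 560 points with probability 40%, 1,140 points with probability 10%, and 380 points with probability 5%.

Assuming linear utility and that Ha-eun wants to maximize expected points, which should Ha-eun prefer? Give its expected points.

Box A = 0.48 × 570 + 0.16 × 340 + 0.08 × 1160 + 0.28 × 40 = 273.6 + 54.4 + 92.8 + 11.2 = 432
Box B = 0.2 × 1040 + 0.25 × 580 + 0.4 × 560 + 0.1 × 1140 + 0.05 × 380 = 208 + 145 + 224 + 114 + 19 = 710

Box B (710 points)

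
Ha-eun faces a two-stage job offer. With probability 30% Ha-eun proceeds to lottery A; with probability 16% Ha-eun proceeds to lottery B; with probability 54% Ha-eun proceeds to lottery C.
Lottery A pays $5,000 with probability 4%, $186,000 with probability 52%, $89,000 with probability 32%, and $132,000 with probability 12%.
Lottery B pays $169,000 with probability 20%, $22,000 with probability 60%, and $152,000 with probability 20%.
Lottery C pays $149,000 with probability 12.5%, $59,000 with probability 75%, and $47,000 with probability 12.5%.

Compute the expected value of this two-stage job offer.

$91,881

EV(A) = 0.04 × 5000 + 0.52 × 186000 + 0.32 × 89000 + 0.12 × 132000 = 200 + 96720 + 28480 + 15840 = 141240
EV(B) = 0.2 × 169000 + 0.6 × 22000 + 0.2 × 152000 = 33800 + 13200 + 30400 = 77400
EV(C) = 0.125 × 149000 + 0.75 × 59000 + 0.125 × 47000 = 18625 + 44250 + 5875 = 68750
Overall = 0.3 × 141240 + 0.16 × 77400 + 0.54 × 68750 = 42372 + 12384 + 37125 = 91881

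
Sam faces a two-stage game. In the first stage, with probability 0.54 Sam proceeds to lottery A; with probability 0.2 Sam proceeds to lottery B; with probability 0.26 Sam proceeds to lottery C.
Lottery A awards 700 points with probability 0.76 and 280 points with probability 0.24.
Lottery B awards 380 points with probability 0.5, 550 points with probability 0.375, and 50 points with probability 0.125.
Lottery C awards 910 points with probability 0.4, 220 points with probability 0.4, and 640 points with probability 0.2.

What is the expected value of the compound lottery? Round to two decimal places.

554.87 points

EV(A) = 0.76 × 700 + 0.24 × 280 = 532 + 67.2 = 599.2
EV(B) = 0.5 × 380 + 0.375 × 550 + 0.125 × 50 = 190 + 206.25 + 6.25 = 402.5
EV(C) = 0.4 × 910 + 0.4 × 220 + 0.2 × 640 = 364 + 88 + 128 = 580
Overall = 0.54 × 599.2 + 0.2 × 402.5 + 0.26 × 580 = 323.568 + 80.5 + 150.8 = 554.868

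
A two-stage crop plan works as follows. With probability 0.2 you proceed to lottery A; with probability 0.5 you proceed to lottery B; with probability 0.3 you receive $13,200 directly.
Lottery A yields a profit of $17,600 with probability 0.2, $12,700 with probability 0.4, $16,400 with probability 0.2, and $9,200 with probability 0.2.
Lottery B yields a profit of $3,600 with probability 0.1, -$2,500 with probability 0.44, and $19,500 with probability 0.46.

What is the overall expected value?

EV(A) = 0.2 × 17600 + 0.4 × 12700 + 0.2 × 16400 + 0.2 × 9200 = 3520 + 5080 + 3280 + 1840 = 13720
EV(B) = 0.1 × 3600 + 0.44 × (-2500) + 0.46 × 19500 = 360 − 1100 + 8970 = 8230
Branch C: 13200 (certain)
Overall = 0.2 × 13720 + 0.5 × 8230 + 0.3 × 13200 = 2744 + 4115 + 3960 = 10819

$10,819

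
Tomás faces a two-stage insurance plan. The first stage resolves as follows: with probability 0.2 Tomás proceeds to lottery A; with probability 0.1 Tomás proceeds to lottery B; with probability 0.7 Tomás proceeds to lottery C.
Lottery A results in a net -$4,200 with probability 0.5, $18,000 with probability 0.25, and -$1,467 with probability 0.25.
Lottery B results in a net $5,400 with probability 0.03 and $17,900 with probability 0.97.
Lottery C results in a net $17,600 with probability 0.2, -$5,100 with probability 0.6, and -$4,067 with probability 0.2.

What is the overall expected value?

EV(A) = 0.5 × (-4200) + 0.25 × 18000 + 0.25 × (-1467) = -2100 + 4500 − 366.75 = 2033.25
EV(B) = 0.03 × 5400 + 0.97 × 17900 = 162 + 17363 = 17525
EV(C) = 0.2 × 17600 + 0.6 × (-5100) + 0.2 × (-4067) = 3520 − 3060 − 813.4 = -353.4
Overall = 0.2 × 2033.25 + 0.1 × 17525 + 0.7 × (-353.4) = 406.65 + 1752.5 − 247.38 = 1911.77

$1,911.77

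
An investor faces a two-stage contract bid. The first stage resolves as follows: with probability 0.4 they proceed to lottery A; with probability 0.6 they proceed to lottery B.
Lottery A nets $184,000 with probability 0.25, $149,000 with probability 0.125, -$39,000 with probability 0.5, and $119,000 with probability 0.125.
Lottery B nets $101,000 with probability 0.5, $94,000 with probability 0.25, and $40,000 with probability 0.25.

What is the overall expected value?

$74,400

EV(A) = 0.25 × 184000 + 0.125 × 149000 + 0.5 × (-39000) + 0.125 × 119000 = 46000 + 18625 − 19500 + 14875 = 60000
EV(B) = 0.5 × 101000 + 0.25 × 94000 + 0.25 × 40000 = 50500 + 23500 + 10000 = 84000
Overall = 0.4 × 60000 + 0.6 × 84000 = 24000 + 50400 = 74400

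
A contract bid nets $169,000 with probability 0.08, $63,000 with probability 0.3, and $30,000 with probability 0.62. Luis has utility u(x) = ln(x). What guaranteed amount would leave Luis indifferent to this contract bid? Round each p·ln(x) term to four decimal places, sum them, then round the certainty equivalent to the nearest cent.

E[u] = 0.08·ln(169000) + 0.3·ln(63000) + 0.62·ln(30000) = 0.9630 + 3.3153 + 6.3916 = 10.6699
CE = e^10.6699 ≈ 43040.64

$43,040.64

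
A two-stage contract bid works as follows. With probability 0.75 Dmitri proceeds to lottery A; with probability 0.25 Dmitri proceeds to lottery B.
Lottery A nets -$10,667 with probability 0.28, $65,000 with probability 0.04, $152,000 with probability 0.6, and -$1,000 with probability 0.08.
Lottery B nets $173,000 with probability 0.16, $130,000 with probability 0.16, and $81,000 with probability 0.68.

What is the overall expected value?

EV(A) = 0.28 × (-10667) + 0.04 × 65000 + 0.6 × 152000 + 0.08 × (-1000) = -2986.76 + 2600 + 91200 − 80 = 90733.24
EV(B) = 0.16 × 173000 + 0.16 × 130000 + 0.68 × 81000 = 27680 + 20800 + 55080 = 103560
Overall = 0.75 × 90733.24 + 0.25 × 103560 = 68049.93 + 25890 = 93939.93

$93,939.93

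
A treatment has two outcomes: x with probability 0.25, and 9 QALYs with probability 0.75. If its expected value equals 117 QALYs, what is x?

x = 441 QALYs

0.25·x + 0.75·9 = 117
0.25·x = 117 − 6.75 = 110.25
x = 110.25 / 0.25 = 441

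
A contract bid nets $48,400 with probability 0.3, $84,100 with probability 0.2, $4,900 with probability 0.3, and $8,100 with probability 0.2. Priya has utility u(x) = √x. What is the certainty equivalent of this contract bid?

E[u] = 0.3·√48400 + 0.2·√84100 + 0.3·√4900 + 0.2·√8100 = 0.3·220 + 0.2·290 + 0.3·70 + 0.2·90 = 163
CE = (163)² = 26569

$26,569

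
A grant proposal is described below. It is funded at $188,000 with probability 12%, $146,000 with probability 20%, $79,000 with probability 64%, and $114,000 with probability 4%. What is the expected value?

EV = 0.12 × 188000 + 0.2 × 146000 + 0.64 × 79000 + 0.04 × 114000 = 22560 + 29200 + 50560 + 4560 = 106880

$106,880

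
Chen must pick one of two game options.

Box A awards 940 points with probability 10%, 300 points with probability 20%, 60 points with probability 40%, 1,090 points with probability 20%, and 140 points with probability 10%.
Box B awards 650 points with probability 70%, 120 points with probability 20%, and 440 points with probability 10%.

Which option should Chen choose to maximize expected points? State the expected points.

Box A = 0.1 × 940 + 0.2 × 300 + 0.4 × 60 + 0.2 × 1090 + 0.1 × 140 = 94 + 60 + 24 + 218 + 14 = 410
Box B = 0.7 × 650 + 0.2 × 120 + 0.1 × 440 = 455 + 24 + 44 = 523

Box B (523 points)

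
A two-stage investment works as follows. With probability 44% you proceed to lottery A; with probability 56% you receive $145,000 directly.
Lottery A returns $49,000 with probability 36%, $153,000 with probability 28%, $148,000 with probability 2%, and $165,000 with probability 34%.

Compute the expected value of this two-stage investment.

EV(A) = 0.36 × 49000 + 0.28 × 153000 + 0.02 × 148000 + 0.34 × 165000 = 17640 + 42840 + 2960 + 56100 = 119540
Branch B: 145000 (certain)
Overall = 0.44 × 119540 + 0.56 × 145000 = 52597.6 + 81200 = 133797.6

$133,797.60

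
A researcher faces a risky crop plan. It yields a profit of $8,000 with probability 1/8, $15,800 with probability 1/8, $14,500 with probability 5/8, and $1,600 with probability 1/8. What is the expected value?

EV = 1/8 × 8000 + 1/8 × 15800 + 5/8 × 14500 + 1/8 × 1600 = 1000 + 1975 + 9062.5 + 200 = 12237.5

$12,237.50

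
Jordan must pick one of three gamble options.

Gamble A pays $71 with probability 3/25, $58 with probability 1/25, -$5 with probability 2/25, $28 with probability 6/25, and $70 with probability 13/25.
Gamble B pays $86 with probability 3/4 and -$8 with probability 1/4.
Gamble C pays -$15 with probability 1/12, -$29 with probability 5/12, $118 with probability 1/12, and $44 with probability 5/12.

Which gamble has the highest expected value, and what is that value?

Gamble A = 3/25 × 71 + 1/25 × 58 + 2/25 × (-5) + 6/25 × 28 + 13/25 × 70 = 8.52 + 2.32 − 0.4 + 6.72 + 36.4 = 53.56
Gamble B = 3/4 × 86 + 1/4 × (-8) = 64.5 − 2 = 62.5
Gamble C = 1/12 × (-15) + 5/12 × (-29) + 1/12 × 118 + 5/12 × 44 = -1.25 − 12.0833 + 9.8333 + 18.3333 = 14.8333

Gamble B ($62.50)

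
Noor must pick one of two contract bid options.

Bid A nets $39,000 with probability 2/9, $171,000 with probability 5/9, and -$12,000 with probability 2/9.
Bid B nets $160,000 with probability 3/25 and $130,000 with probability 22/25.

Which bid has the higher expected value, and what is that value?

Bid A = 2/9 × 39000 + 5/9 × 171000 + 2/9 × (-12000) = 8666.6667 + 95000 − 2666.6667 = 101000
Bid B = 3/25 × 160000 + 22/25 × 130000 = 19200 + 114400 = 133600

Bid B ($133,600)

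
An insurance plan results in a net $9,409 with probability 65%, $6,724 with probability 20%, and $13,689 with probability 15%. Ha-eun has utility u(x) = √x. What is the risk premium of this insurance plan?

$105

E[u] = 0.65·√9409 + 0.2·√6724 + 0.15·√13689 = 0.65·97 + 0.2·82 + 0.15·117 = 97
CE = (97)² = 9409
Risk premium = EV − CE = 9514 − 9409 = 105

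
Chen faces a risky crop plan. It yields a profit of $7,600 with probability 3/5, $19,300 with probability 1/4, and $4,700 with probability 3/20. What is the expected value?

$10,090

EV = 3/5 × 7600 + 1/4 × 19300 + 3/20 × 4700 = 4560 + 4825 + 705 = 10090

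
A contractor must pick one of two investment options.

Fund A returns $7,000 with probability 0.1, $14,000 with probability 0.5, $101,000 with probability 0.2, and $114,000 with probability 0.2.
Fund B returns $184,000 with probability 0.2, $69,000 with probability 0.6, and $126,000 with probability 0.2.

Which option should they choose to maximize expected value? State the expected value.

Fund B ($103,400)

Fund A = 0.1 × 7000 + 0.5 × 14000 + 0.2 × 101000 + 0.2 × 114000 = 700 + 7000 + 20200 + 22800 = 50700
Fund B = 0.2 × 184000 + 0.6 × 69000 + 0.2 × 126000 = 36800 + 41400 + 25200 = 103400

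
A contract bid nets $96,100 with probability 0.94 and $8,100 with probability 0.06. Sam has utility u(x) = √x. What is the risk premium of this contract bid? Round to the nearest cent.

E[u] = 0.94·√96100 + 0.06·√8100 = 0.94·310 + 0.06·90 = 296.8
CE = (296.8)² = 88090.24
Risk premium = EV − CE = 90820 − 88090.24 = 2729.76

$2,729.76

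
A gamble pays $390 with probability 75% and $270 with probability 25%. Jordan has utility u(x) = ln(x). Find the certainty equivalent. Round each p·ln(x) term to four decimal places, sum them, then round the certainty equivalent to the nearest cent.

$355.74

E[u] = 0.75·ln(390) + 0.25·ln(270) = 4.4746 + 1.3996 = 5.8742
CE = e^5.8742 ≈ 355.74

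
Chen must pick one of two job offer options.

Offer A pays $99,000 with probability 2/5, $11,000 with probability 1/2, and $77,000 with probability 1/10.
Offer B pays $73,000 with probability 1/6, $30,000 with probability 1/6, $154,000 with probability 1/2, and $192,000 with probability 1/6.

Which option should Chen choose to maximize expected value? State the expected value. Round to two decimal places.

Offer A = 2/5 × 99000 + 1/2 × 11000 + 1/10 × 77000 = 39600 + 5500 + 7700 = 52800
Offer B = 1/6 × 73000 + 1/6 × 30000 + 1/2 × 154000 + 1/6 × 192000 = 12166.6667 + 5000 + 77000 + 32000 = 126166.6667

Offer B ($126,166.67)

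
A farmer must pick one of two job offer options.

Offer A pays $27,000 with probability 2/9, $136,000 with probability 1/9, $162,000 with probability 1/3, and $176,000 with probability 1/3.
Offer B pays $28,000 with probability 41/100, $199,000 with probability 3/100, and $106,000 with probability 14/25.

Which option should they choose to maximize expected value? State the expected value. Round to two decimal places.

Offer A = 2/9 × 27000 + 1/9 × 136000 + 1/3 × 162000 + 1/3 × 176000 = 6000 + 15111.1111 + 54000 + 58666.6667 = 133777.7778
Offer B = 41/100 × 28000 + 3/100 × 199000 + 14/25 × 106000 = 11480 + 5970 + 59360 = 76810

Offer A ($133,777.78)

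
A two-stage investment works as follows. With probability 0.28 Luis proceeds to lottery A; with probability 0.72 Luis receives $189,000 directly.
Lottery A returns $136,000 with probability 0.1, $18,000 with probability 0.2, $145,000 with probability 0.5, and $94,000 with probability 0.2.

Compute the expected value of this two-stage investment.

$166,460

EV(A) = 0.1 × 136000 + 0.2 × 18000 + 0.5 × 145000 + 0.2 × 94000 = 13600 + 3600 + 72500 + 18800 = 108500
Branch B: 189000 (certain)
Overall = 0.28 × 108500 + 0.72 × 189000 = 30380 + 136080 = 166460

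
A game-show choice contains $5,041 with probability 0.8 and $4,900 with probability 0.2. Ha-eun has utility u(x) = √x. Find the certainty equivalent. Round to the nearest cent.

$5,012.64

E[u] = 0.8·√5041 + 0.2·√4900 = 0.8·71 + 0.2·70 = 70.8
CE = (70.8)² = 5012.64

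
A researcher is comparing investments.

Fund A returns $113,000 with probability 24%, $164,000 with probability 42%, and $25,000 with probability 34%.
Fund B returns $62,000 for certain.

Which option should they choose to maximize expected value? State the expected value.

Fund A ($104,500)

Fund A = 0.24 × 113000 + 0.42 × 164000 + 0.34 × 25000 = 27120 + 68880 + 8500 = 104500
Fund B: 62000 (certain)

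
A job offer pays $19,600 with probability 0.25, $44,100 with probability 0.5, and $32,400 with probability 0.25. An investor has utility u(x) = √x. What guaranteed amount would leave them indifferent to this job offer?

E[u] = 0.25·√19600 + 0.5·√44100 + 0.25·√32400 = 0.25·140 + 0.5·210 + 0.25·180 = 185
CE = (185)² = 34225

$34,225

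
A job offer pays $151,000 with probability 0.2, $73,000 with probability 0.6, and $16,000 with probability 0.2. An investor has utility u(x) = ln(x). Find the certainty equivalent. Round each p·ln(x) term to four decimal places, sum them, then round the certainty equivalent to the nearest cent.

$62,317.65

E[u] = 0.2·ln(151000) + 0.6·ln(73000) + 0.2·ln(16000) = 2.3850 + 6.7189 + 1.9361 = 11.0400
CE = e^11.0400 ≈ 62317.65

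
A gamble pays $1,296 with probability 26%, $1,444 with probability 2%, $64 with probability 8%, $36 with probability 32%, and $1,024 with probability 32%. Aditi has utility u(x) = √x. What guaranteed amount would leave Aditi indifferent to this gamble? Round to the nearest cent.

E[u] = 0.26·√1296 + 0.02·√1444 + 0.08·√64 + 0.32·√36 + 0.32·√1024 = 0.26·36 + 0.02·38 + 0.08·8 + 0.32·6 + 0.32·32 = 22.92
CE = (22.92)² = 525.3264

$525.33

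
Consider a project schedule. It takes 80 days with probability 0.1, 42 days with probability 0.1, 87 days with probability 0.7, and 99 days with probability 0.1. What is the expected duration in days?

83 days

EV = 0.1 × 80 + 0.1 × 42 + 0.7 × 87 + 0.1 × 99 = 8 + 4.2 + 60.9 + 9.9 = 83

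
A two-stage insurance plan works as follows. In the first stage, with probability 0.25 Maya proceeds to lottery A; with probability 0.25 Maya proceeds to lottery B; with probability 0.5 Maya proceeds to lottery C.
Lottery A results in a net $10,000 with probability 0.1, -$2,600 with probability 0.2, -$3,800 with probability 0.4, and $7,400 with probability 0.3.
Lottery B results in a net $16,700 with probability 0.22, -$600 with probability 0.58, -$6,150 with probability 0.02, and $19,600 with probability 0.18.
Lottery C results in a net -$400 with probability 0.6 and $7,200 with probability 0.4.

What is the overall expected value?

$3,297.75

EV(A) = 0.1 × 10000 + 0.2 × (-2600) + 0.4 × (-3800) + 0.3 × 7400 = 1000 − 520 − 1520 + 2220 = 1180
EV(B) = 0.22 × 16700 + 0.58 × (-600) + 0.02 × (-6150) + 0.18 × 19600 = 3674 − 348 − 123 + 3528 = 6731
EV(C) = 0.6 × (-400) + 0.4 × 7200 = -240 + 2880 = 2640
Overall = 0.25 × 1180 + 0.25 × 6731 + 0.5 × 2640 = 295 + 1682.75 + 1320 = 3297.75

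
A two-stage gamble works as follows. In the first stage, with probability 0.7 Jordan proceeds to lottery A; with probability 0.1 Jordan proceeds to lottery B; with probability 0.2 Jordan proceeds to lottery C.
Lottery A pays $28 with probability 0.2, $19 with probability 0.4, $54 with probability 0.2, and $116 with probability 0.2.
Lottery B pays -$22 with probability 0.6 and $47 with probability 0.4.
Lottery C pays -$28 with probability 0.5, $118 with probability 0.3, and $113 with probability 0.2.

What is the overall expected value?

$42.40

EV(A) = 0.2 × 28 + 0.4 × 19 + 0.2 × 54 + 0.2 × 116 = 5.6 + 7.6 + 10.8 + 23.2 = 47.2
EV(B) = 0.6 × (-22) + 0.4 × 47 = -13.2 + 18.8 = 5.6
EV(C) = 0.5 × (-28) + 0.3 × 118 + 0.2 × 113 = -14 + 35.4 + 22.6 = 44
Overall = 0.7 × 47.2 + 0.1 × 5.6 + 0.2 × 44 = 33.04 + 0.56 + 8.8 = 42.4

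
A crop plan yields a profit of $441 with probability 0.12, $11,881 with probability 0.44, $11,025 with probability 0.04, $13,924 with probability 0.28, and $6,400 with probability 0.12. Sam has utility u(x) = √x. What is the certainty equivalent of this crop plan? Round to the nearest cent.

E[u] = 0.12·√441 + 0.44·√11881 + 0.04·√11025 + 0.28·√13924 + 0.12·√6400 = 0.12·21 + 0.44·109 + 0.04·105 + 0.28·118 + 0.12·80 = 97.32
CE = (97.32)² = 9471.1824

$9,471.18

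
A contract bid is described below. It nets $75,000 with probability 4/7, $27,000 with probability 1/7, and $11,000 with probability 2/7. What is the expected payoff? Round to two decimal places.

$49,857.14

EV = 4/7 × 75000 + 1/7 × 27000 + 2/7 × 11000 = 42857.1429 + 3857.1429 + 3142.8571 = 49857.1429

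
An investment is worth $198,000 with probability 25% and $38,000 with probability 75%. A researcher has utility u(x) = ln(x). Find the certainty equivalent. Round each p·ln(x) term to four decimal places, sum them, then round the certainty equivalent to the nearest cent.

$57,411.51

E[u] = 0.25·ln(198000) + 0.75·ln(38000) = 3.0490 + 7.9090 = 10.9580
CE = e^10.9580 ≈ 57411.51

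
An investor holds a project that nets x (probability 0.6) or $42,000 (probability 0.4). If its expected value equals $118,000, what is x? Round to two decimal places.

x = $168,666.67

0.6·x + 0.4·42000 = 118000
0.6·x = 118000 − 16800 = 101200
x = 101200 / 0.6 = 168666.6667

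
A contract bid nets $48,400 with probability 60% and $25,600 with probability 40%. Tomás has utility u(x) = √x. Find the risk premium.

$864

E[u] = 0.6·√48400 + 0.4·√25600 = 0.6·220 + 0.4·160 = 196
CE = (196)² = 38416
Risk premium = EV − CE = 39280 − 38416 = 864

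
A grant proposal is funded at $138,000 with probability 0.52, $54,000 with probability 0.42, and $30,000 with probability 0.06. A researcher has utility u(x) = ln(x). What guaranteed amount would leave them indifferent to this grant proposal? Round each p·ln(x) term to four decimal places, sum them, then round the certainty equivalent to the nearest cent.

E[u] = 0.52·ln(138000) + 0.42·ln(54000) + 0.06·ln(30000) = 6.1542 + 4.5766 + 0.6185 = 11.3493
CE = e^11.3493 ≈ 84906.00

$84,906.00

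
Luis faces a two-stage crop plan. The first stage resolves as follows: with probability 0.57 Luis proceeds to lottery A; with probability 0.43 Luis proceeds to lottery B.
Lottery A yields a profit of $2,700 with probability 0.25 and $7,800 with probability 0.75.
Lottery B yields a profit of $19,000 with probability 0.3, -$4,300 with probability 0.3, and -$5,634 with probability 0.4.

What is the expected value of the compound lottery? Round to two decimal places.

EV(A) = 0.25 × 2700 + 0.75 × 7800 = 675 + 5850 = 6525
EV(B) = 0.3 × 19000 + 0.3 × (-4300) + 0.4 × (-5634) = 5700 − 1290 − 2253.6 = 2156.4
Overall = 0.57 × 6525 + 0.43 × 2156.4 = 3719.25 + 927.252 = 4646.502

$4,646.50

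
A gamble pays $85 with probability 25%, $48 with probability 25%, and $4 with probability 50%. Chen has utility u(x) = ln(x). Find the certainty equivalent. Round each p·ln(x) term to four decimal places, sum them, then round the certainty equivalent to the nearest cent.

E[u] = 0.25·ln(85) + 0.25·ln(48) + 0.5·ln(4) = 1.1107 + 0.9678 + 0.6931 = 2.7716
CE = e^2.7716 ≈ 15.98

$15.98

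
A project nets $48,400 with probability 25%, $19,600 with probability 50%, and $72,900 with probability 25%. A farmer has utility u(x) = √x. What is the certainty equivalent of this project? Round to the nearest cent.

E[u] = 0.25·√48400 + 0.5·√19600 + 0.25·√72900 = 0.25·220 + 0.5·140 + 0.25·270 = 192.5
CE = (192.5)² = 37056.25

$37,056.25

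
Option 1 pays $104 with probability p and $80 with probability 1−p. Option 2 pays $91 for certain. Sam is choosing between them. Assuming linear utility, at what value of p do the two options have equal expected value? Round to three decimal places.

p·104 + (1−p)·80 = 91
24p + 80 = 91
p = (91 − 80) / 24

p = 0.458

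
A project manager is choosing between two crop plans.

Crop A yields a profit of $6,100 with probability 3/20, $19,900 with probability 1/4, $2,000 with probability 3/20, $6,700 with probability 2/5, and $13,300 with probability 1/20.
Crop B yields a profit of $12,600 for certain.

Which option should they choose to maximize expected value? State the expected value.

Crop A = 3/20 × 6100 + 1/4 × 19900 + 3/20 × 2000 + 2/5 × 6700 + 1/20 × 13300 = 915 + 4975 + 300 + 2680 + 665 = 9535
Crop B: 12600 (certain)

Crop B ($12,600)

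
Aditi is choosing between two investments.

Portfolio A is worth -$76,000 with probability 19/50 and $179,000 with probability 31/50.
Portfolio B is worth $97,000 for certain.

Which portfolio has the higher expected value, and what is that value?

Portfolio A = 19/50 × (-76000) + 31/50 × 179000 = -28880 + 110980 = 82100
Portfolio B: 97000 (certain)

Portfolio B ($97,000)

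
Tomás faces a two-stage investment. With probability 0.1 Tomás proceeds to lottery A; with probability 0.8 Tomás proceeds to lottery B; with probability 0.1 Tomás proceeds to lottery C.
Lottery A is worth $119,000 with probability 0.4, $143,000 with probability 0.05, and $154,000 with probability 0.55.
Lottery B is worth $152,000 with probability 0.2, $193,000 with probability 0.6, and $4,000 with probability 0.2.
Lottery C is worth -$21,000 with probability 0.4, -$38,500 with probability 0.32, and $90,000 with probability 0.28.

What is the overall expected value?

EV(A) = 0.4 × 119000 + 0.05 × 143000 + 0.55 × 154000 = 47600 + 7150 + 84700 = 139450
EV(B) = 0.2 × 152000 + 0.6 × 193000 + 0.2 × 4000 = 30400 + 115800 + 800 = 147000
EV(C) = 0.4 × (-21000) + 0.32 × (-38500) + 0.28 × 90000 = -8400 − 12320 + 25200 = 4480
Overall = 0.1 × 139450 + 0.8 × 147000 + 0.1 × 4480 = 13945 + 117600 + 448 = 131993

$131,993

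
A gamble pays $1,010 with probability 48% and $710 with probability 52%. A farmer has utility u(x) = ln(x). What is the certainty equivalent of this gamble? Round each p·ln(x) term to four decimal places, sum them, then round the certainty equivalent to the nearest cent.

E[u] = 0.48·ln(1010) + 0.52·ln(710) = 3.3205 + 3.4139 = 6.7344
CE = e^6.7344 ≈ 840.84

$840.84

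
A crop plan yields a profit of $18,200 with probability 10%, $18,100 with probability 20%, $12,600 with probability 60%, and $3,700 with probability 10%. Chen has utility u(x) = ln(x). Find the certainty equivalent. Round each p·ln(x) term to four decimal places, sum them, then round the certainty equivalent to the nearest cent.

$12,432.88

E[u] = 0.1·ln(18200) + 0.2·ln(18100) + 0.6·ln(12600) + 0.1·ln(3700) = 0.9809 + 1.9607 + 5.6649 + 0.8216 = 9.4281
CE = e^9.4281 ≈ 12432.88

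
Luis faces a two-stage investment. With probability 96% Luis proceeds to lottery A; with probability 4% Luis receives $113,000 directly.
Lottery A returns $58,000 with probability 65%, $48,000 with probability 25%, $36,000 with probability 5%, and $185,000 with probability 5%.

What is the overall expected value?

EV(A) = 0.65 × 58000 + 0.25 × 48000 + 0.05 × 36000 + 0.05 × 185000 = 37700 + 12000 + 1800 + 9250 = 60750
Branch B: 113000 (certain)
Overall = 0.96 × 60750 + 0.04 × 113000 = 58320 + 4520 = 62840

$62,840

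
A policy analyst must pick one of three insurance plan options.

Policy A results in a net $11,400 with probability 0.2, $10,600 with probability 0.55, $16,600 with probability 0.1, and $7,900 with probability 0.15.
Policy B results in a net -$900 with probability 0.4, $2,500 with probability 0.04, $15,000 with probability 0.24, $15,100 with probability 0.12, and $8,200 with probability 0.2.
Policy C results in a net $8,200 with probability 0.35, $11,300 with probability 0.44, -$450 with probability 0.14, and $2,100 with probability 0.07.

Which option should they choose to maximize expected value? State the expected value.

Policy A = 0.2 × 11400 + 0.55 × 10600 + 0.1 × 16600 + 0.15 × 7900 = 2280 + 5830 + 1660 + 1185 = 10955
Policy B = 0.4 × (-900) + 0.04 × 2500 + 0.24 × 15000 + 0.12 × 15100 + 0.2 × 8200 = -360 + 100 + 3600 + 1812 + 1640 = 6792
Policy C = 0.35 × 8200 + 0.44 × 11300 + 0.14 × (-450) + 0.07 × 2100 = 2870 + 4972 − 63 + 147 = 7926

Policy A ($10,955)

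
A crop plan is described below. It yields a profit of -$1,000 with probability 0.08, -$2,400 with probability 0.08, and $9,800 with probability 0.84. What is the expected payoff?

EV = 0.08 × (-1000) + 0.08 × (-2400) + 0.84 × 9800 = -80 − 192 + 8232 = 7960

$7,960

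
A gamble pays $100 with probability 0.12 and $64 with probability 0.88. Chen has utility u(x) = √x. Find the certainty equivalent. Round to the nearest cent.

$67.90

E[u] = 0.12·√100 + 0.88·√64 = 0.12·10 + 0.88·8 = 8.24
CE = (8.24)² = 67.8976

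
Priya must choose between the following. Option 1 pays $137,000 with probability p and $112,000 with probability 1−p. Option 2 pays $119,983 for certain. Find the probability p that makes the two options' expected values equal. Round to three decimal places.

p·137000 + (1−p)·112000 = 119983
25000p + 112000 = 119983
p = (119983 − 112000) / 25000

p = 0.319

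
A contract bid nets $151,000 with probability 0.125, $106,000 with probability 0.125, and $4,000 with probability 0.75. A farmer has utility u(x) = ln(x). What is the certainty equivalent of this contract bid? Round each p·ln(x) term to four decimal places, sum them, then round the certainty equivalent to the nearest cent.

$9,485.31

E[u] = 0.125·ln(151000) + 0.125·ln(106000) + 0.75·ln(4000) = 1.4906 + 1.4464 + 6.2205 = 9.1575
CE = e^9.1575 ≈ 9485.31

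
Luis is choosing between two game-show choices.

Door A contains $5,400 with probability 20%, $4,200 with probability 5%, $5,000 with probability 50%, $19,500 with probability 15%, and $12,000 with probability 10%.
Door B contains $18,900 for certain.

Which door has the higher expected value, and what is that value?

Door A = 0.2 × 5400 + 0.05 × 4200 + 0.5 × 5000 + 0.15 × 19500 + 0.1 × 12000 = 1080 + 210 + 2500 + 2925 + 1200 = 7915
Door B: 18900 (certain)

Door B ($18,900)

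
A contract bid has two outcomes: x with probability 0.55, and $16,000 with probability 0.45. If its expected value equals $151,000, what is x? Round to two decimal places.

0.55·x + 0.45·16000 = 151000
0.55·x = 151000 − 7200 = 143800
x = 143800 / 0.55 = 261454.5455

x = $261,454.55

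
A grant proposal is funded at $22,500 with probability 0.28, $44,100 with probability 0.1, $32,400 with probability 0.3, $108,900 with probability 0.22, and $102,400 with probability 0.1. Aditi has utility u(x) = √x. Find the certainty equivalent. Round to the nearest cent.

E[u] = 0.28·√22500 + 0.1·√44100 + 0.3·√32400 + 0.22·√108900 + 0.1·√102400 = 0.28·150 + 0.1·210 + 0.3·180 + 0.22·330 + 0.1·320 = 221.6
CE = (221.6)² = 49106.56

$49,106.56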